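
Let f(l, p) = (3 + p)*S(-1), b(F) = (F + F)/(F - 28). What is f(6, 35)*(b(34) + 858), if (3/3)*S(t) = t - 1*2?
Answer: -99104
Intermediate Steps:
b(F) = 2*F/(-28 + F) (b(F) = (2*F)/(-28 + F) = 2*F/(-28 + F))
S(t) = -2 + t (S(t) = t - 1*2 = t - 2 = -2 + t)
f(l, p) = -9 - 3*p (f(l, p) = (3 + p)*(-2 - 1) = (3 + p)*(-3) = -9 - 3*p)
f(6, 35)*(b(34) + 858) = (-9 - 3*35)*(2*34/(-28 + 34) + 858) = (-9 - 105)*(2*34/6 + 858) = -114*(2*34*(⅙) + 858) = -114*(34/3 + 858) = -114*2608/3 = -99104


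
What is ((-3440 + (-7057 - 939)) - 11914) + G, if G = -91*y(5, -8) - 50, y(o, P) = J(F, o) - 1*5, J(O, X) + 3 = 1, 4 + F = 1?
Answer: -22763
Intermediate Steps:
F = -3 (F = -4 + 1 = -3)
J(O, X) = -2 (J(O, X) = -3 + 1 = -2)
y(o, P) = -7 (y(o, P) = -2 - 1*5 = -2 - 5 = -7)
G = 587 (G = -91*(-7) - 50 = 637 - 50 = 587)
((-3440 + (-7057 - 939)) - 11914) + G = ((-3440 + (-7057 - 939)) - 11914) + 587 = ((-3440 - 7996) - 11914) + 587 = (-11436 - 11914) + 587 = -23350 + 587 = -22763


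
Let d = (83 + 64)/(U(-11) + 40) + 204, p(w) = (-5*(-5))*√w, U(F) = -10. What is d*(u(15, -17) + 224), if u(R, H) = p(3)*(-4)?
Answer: 233968/5 - 20890*√3 ≈ 10611.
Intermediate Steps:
p(w) = 25*√w
u(R, H) = -100*√3 (u(R, H) = (25*√3)*(-4) = -100*√3)
d = 2089/10 (d = (83 + 64)/(-10 + 40) + 204 = 147/30 + 204 = 147*(1/30) + 204 = 49/10 + 204 = 2089/10 ≈ 208.90)
d*(u(15, -17) + 224) = 2089*(-100*√3 + 224)/10 = 2089*(224 - 100*√3)/10 = 233968/5 - 20890*√3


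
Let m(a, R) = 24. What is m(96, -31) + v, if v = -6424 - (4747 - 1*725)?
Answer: -10422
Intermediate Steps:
v = -10446 (v = -6424 - (4747 - 725) = -6424 - 1*4022 = -6424 - 4022 = -10446)
m(96, -31) + v = 24 - 10446 = -10422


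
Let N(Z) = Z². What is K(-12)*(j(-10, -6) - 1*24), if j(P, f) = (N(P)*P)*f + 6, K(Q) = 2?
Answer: 11964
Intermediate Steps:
j(P, f) = 6 + f*P³ (j(P, f) = (P²*P)*f + 6 = P³*f + 6 = f*P³ + 6 = 6 + f*P³)
K(-12)*(j(-10, -6) - 1*24) = 2*((6 - 6*(-10)³) - 1*24) = 2*((6 - 6*(-1000)) - 24) = 2*((6 + 6000) - 24) = 2*(6006 - 24) = 2*5982 = 11964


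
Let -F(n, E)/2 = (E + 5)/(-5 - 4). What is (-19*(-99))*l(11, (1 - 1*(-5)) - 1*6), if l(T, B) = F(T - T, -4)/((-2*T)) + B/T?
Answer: -19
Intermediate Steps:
F(n, E) = 10/9 + 2*E/9 (F(n, E) = -2*(E + 5)/(-5 - 4) = -2*(5 + E)/(-9) = -2*(5 + E)*(-1)/9 = -2*(-5/9 - E/9) = 10/9 + 2*E/9)
l(T, B) = -1/(9*T) + B/T (l(T, B) = (10/9 + (2/9)*(-4))/((-2*T)) + B/T = (10/9 - 8/9)*(-1/(2*T)) + B/T = 2*(-1/(2*T))/9 + B/T = -1/(9*T) + B/T)
(-19*(-99))*l(11, (1 - 1*(-5)) - 1*6) = (-19*(-99))*((-⅑ + ((1 - 1*(-5)) - 1*6))/11) = 1881*((-⅑ + ((1 + 5) - 6))/11) = 1881*((-⅑ + (6 - 6))/11) = 1881*((-⅑ + 0)/11) = 1881*((1/11)*(-⅑)) = 1881*(-1/99) = -19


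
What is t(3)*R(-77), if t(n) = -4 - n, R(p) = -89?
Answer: 623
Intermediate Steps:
t(3)*R(-77) = (-4 - 1*3)*(-89) = (-4 - 3)*(-89) = -7*(-89) = 623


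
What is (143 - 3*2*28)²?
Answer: 625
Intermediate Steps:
(143 - 3*2*28)² = (143 - 6*28)² = (143 - 168)² = (-25)² = 625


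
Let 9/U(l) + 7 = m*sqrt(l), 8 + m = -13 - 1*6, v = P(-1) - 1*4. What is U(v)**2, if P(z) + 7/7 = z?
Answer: 81/(7 + 27*I*sqrt(6))**2 ≈ -0.017908 - 0.0038337*I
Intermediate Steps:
P(z) = -1 + z
v = -6 (v = (-1 - 1) - 1*4 = -2 - 4 = -6)
m = -27 (m = -8 + (-13 - 1*6) = -8 + (-13 - 6) = -8 - 19 = -27)
U(l) = 9/(-7 - 27*sqrt(l))
U(v)**2 = (-9/(7 + 27*sqrt(-6)))**2 = (-9/(7 + 27*(I*sqrt(6))))**2 = (-9/(7 + 27*I*sqrt(6)))**2 = 81/(7 + 27*I*sqrt(6))**2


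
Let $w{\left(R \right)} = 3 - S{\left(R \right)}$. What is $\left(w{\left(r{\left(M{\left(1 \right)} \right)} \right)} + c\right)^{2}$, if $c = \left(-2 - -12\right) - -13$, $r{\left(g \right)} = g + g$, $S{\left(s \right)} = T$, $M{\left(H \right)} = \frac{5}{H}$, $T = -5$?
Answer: $961$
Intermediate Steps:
$S{\left(s \right)} = -5$
$r{\left(g \right)} = 2 g$
$w{\left(R \right)} = 8$ ($w{\left(R \right)} = 3 - -5 = 3 + 5 = 8$)
$c = 23$ ($c = \left(-2 + 12\right) + 13 = 10 + 13 = 23$)
$\left(w{\left(r{\left(M{\left(1 \right)} \right)} \right)} + c\right)^{2} = \left(8 + 23\right)^{2} = 31^{2} = 961$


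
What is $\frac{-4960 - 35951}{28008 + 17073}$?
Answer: $- \frac{13637}{15027} \approx -0.9075$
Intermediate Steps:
$\frac{-4960 - 35951}{28008 + 17073} = - \frac{40911}{45081} = \left(-40911\right) \frac{1}{45081} = - \frac{13637}{15027}$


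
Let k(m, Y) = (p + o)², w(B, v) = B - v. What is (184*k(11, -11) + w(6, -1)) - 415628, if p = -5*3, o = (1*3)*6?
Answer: -413965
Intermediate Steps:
o = 18 (o = 3*6 = 18)
p = -15
k(m, Y) = 9 (k(m, Y) = (-15 + 18)² = 3² = 9)
(184*k(11, -11) + w(6, -1)) - 415628 = (184*9 + (6 - 1*(-1))) - 415628 = (1656 + (6 + 1)) - 415628 = (1656 + 7) - 415628 = 1663 - 415628 = -413965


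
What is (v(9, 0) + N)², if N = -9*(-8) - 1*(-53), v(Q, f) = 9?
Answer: 17956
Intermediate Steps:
N = 125 (N = 72 + 53 = 125)
(v(9, 0) + N)² = (9 + 125)² = 134² = 17956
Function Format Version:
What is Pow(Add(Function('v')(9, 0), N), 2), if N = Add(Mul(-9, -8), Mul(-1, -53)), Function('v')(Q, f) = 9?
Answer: 17956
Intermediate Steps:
N = 125 (N = Add(72, 53) = 125)
Pow(Add(Function('v')(9, 0), N), 2) = Pow(Add(9, 125), 2) = Pow(134, 2) = 17956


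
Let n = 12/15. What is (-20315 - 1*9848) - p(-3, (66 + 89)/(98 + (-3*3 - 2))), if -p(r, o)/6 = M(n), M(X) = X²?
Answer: -753979/25 ≈ -30159.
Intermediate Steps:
n = ⅘ (n = 12*(1/15) = ⅘ ≈ 0.80000)
p(r, o) = -96/25 (p(r, o) = -6*(⅘)² = -6*16/25 = -96/25)
(-20315 - 1*9848) - p(-3, (66 + 89)/(98 + (-3*3 - 2))) = (-20315 - 1*9848) - 1*(-96/25) = (-20315 - 9848) + 96/25 = -30163 + 96/25 = -753979/25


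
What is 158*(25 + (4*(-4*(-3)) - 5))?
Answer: 10744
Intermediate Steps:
158*(25 + (4*(-4*(-3)) - 5)) = 158*(25 + (4*12 - 5)) = 158*(25 + (48 - 5)) = 158*(25 + 43) = 158*68 = 10744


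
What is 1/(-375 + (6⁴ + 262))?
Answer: 1/1183 ≈ 0.00084531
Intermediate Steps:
1/(-375 + (6⁴ + 262)) = 1/(-375 + (1296 + 262)) = 1/(-375 + 1558) = 1/1183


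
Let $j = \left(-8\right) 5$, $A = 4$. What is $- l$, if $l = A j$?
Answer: $160$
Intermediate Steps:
$j = -40$
$l = -160$ ($l = 4 \left(-40\right) = -160$)
$- l = \left(-1\right) \left(-160\right) = 160$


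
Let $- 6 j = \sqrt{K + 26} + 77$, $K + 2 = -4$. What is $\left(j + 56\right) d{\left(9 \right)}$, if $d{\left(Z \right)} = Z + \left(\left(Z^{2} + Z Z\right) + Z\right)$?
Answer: $7770 - 60 \sqrt{5} \approx 7635.8$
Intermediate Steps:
$K = -6$ ($K = -2 - 4 = -6$)
$d{\left(Z \right)} = 2 Z + 2 Z^{2}$ ($d{\left(Z \right)} = Z + \left(\left(Z^{2} + Z^{2}\right) + Z\right) = Z + \left(2 Z^{2} + Z\right) = Z + \left(Z + 2 Z^{2}\right) = 2 Z + 2 Z^{2}$)
$j = - \frac{77}{6} - \frac{\sqrt{5}}{3}$ ($j = - \frac{\sqrt{-6 + 26} + 77}{6} = - \frac{\sqrt{20} + 77}{6} = - \frac{2 \sqrt{5} + 77}{6} = - \frac{77 + 2 \sqrt{5}}{6} = - \frac{77}{6} - \frac{\sqrt{5}}{3} \approx -13.579$)
$\left(j + 56\right) d{\left(9 \right)} = \left(\left(- \frac{77}{6} - \frac{\sqrt{5}}{3}\right) + 56\right) 2 \cdot 9 \left(1 + 9\right) = \left(\frac{259}{6} - \frac{\sqrt{5}}{3}\right) 2 \cdot 9 \cdot 10 = \left(\frac{259}{6} - \frac{\sqrt{5}}{3}\right) 180 = 7770 - 60 \sqrt{5}$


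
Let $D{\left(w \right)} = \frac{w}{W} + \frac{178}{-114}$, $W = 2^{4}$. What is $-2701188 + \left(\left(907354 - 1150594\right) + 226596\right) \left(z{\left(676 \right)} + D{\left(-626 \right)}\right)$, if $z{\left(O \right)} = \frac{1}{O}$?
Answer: $- \frac{684121505}{338} \approx -2.024 \cdot 10^{6}$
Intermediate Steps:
$W = 16$
$D{\left(w \right)} = - \frac{89}{57} + \frac{w}{16}$ ($D{\left(w \right)} = \frac{w}{16} + \frac{178}{-114} = w \frac{1}{16} + 178 \left(- \frac{1}{114}\right) = \frac{w}{16} - \frac{89}{57} = - \frac{89}{57} + \frac{w}{16}$)
$-2701188 + \left(\left(907354 - 1150594\right) + 226596\right) \left(z{\left(676 \right)} + D{\left(-626 \right)}\right) = -2701188 + \left(\left(907354 - 1150594\right) + 226596\right) \left(\frac{1}{676} + \left(- \frac{89}{57} + \frac{1}{16} \left(-626\right)\right)\right) = -2701188 + \left(-243240 + 226596\right) \left(\frac{1}{676} - \frac{18553}{456}\right) = -2701188 - 16644 \left(\frac{1}{676} - \frac{18553}{456}\right) = -2701188 - - \frac{228880039}{338} = -2701188 + \frac{228880039}{338} = - \frac{684121505}{338}$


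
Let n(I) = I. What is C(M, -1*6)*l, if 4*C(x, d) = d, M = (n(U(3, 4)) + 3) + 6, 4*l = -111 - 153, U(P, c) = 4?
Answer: 99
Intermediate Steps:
l = -66 (l = (-111 - 153)/4 = (¼)*(-264) = -66)
M = 13 (M = (4 + 3) + 6 = 7 + 6 = 13)
C(x, d) = d/4
C(M, -1*6)*l = ((-1*6)/4)*(-66) = ((¼)*(-6))*(-66) = -3/2*(-66) = 99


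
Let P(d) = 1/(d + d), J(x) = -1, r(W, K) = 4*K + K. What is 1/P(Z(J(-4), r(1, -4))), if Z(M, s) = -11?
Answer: -22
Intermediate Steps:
r(W, K) = 5*K
P(d) = 1/(2*d)
1/P(Z(J(-4), r(1, -4))) = 1/((1/2)/(-11)) = 1/((1/2)*(-1/11)) = 1/(-1/22) = -22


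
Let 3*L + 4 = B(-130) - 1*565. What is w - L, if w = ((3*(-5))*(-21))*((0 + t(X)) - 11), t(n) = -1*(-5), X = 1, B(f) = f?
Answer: -1657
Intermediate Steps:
t(n) = 5
w = -1890 (w = ((3*(-5))*(-21))*((0 + 5) - 11) = (-15*(-21))*(5 - 11) = 315*(-6) = -1890)
L = -233 (L = -4/3 + (-130 - 1*565)/3 = -4/3 + (-130 - 565)/3 = -4/3 + (1/3)*(-695) = -4/3 - 695/3 = -233)
w - L = -1890 - 1*(-233) = -1890 + 233 = -1657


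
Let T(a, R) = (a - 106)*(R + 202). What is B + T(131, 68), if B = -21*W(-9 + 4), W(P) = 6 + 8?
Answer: 6456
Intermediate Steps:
W(P) = 14
B = -294 (B = -21*14 = -294)
T(a, R) = (-106 + a)*(202 + R)
B + T(131, 68) = -294 + (-21412 - 106*68 + 202*131 + 68*131) = -294 + (-21412 - 7208 + 26462 + 8908) = -294 + 6750 = 6456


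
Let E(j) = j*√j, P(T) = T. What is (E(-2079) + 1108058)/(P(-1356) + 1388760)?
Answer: 554029/693702 - 693*I*√231/154156 ≈ 0.79866 - 0.068325*I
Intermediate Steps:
E(j) = j^(3/2)
(E(-2079) + 1108058)/(P(-1356) + 1388760) = ((-2079)^(3/2) + 1108058)/(-1356 + 1388760) = (-6237*I*√231 + 1108058)/1387404 = (1108058 - 6237*I*√231)*(1/1387404) = 554029/693702 - 693*I*√231/154156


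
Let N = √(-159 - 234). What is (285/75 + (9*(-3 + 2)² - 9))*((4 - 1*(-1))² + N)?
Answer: 95 + 19*I*√393/5 ≈ 95.0 + 75.332*I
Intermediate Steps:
N = I*√393 (N = √(-393) = I*√393 ≈ 19.824*I)
(285/75 + (9*(-3 + 2)² - 9))*((4 - 1*(-1))² + N) = (285/75 + (9*(-3 + 2)² - 9))*((4 - 1*(-1))² + I*√393) = (285*(1/75) + (9*(-1)² - 9))*((4 + 1)² + I*√393) = (19/5 + (9*1 - 9))*(5² + I*√393) = (19/5 + (9 - 9))*(25 + I*√393) = (19/5 + 0)*(25 + I*√393) = 19*(25 + I*√393)/5 = 95 + 19*I*√393/5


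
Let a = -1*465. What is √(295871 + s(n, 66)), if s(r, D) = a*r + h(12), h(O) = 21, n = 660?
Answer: 16*I*√43 ≈ 104.92*I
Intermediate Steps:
a = -465
s(r, D) = 21 - 465*r (s(r, D) = -465*r + 21 = 21 - 465*r)
√(295871 + s(n, 66)) = √(295871 + (21 - 465*660)) = √(295871 + (21 - 306900)) = √(295871 - 306879) = √(-11008) = 16*I*√43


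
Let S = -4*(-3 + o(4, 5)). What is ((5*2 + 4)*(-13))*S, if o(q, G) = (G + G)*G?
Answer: 34216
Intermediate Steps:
o(q, G) = 2*G² (o(q, G) = (2*G)*G = 2*G²)
S = -188 (S = -4*(-3 + 2*5²) = -4*(-3 + 2*25) = -4*(-3 + 50) = -4*47 = -188)
((5*2 + 4)*(-13))*S = ((5*2 + 4)*(-13))*(-188) = ((10 + 4)*(-13))*(-188) = (14*(-13))*(-188) = -182*(-188) = 34216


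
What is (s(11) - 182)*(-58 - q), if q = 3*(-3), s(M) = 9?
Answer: 8477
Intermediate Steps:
q = -9
(s(11) - 182)*(-58 - q) = (9 - 182)*(-58 - 1*(-9)) = -173*(-58 + 9) = -173*(-49) = 8477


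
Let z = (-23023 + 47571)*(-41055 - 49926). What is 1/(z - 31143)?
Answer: -1/2233432731 ≈ -4.4774e-10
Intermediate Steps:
z = -2233401588 (z = 24548*(-90981) = -2233401588)
1/(z - 31143) = 1/(-2233401588 - 31143) = 1/(-2233432731) = -1/2233432731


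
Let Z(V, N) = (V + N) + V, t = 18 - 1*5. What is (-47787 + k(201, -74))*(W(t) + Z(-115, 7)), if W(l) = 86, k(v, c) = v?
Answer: 6519282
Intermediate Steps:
t = 13 (t = 18 - 5 = 13)
Z(V, N) = N + 2*V (Z(V, N) = (N + V) + V = N + 2*V)
(-47787 + k(201, -74))*(W(t) + Z(-115, 7)) = (-47787 + 201)*(86 + (7 + 2*(-115))) = -47586*(86 + (7 - 230)) = -47586*(86 - 223) = -47586*(-137) = 6519282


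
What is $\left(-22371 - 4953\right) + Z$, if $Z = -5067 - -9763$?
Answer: $-22628$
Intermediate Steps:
$Z = 4696$ ($Z = -5067 + 9763 = 4696$)
$\left(-22371 - 4953\right) + Z = \left(-22371 - 4953\right) + 4696 = -27324 + 4696 = -22628$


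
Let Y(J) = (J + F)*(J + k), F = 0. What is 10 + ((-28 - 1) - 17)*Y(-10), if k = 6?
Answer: -1830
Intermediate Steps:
Y(J) = J*(6 + J) (Y(J) = (J + 0)*(J + 6) = J*(6 + J))
10 + ((-28 - 1) - 17)*Y(-10) = 10 + ((-28 - 1) - 17)*(-10*(6 - 10)) = 10 + (-29 - 17)*(-10*(-4)) = 10 - 46*40 = 10 - 1840 = -1830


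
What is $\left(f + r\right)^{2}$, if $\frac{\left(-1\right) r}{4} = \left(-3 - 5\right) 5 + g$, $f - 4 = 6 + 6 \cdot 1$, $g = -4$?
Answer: $36864$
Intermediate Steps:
$f = 16$ ($f = 4 + \left(6 + 6 \cdot 1\right) = 4 + \left(6 + 6\right) = 4 + 12 = 16$)
$r = 176$ ($r = - 4 \left(\left(-3 - 5\right) 5 - 4\right) = - 4 \left(\left(-8\right) 5 - 4\right) = - 4 \left(-40 - 4\right) = \left(-4\right) \left(-44\right) = 176$)
$\left(f + r\right)^{2} = \left(16 + 176\right)^{2} = 192^{2} = 36864$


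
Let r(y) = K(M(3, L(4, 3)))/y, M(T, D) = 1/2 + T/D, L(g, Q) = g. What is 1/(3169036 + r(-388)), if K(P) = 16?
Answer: 97/307396488 ≈ 3.1555e-7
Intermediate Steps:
M(T, D) = 1/2 + T/D (M(T, D) = 1*(1/2) + T/D = 1/2 + T/D)
r(y) = 16/y
1/(3169036 + r(-388)) = 1/(3169036 + 16/(-388)) = 1/(3169036 + 16*(-1/388)) = 1/(3169036 - 4/97) = 1/(307396488/97) = 97/307396488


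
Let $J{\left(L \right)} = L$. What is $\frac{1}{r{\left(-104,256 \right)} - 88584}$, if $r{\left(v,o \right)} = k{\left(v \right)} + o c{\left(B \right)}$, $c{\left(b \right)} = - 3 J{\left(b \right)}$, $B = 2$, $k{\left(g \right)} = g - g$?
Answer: $- \frac{1}{90120} \approx -1.1096 \cdot 10^{-5}$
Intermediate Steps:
$k{\left(g \right)} = 0$
$c{\left(b \right)} = - 3 b$
$r{\left(v,o \right)} = - 6 o$ ($r{\left(v,o \right)} = 0 + o \left(\left(-3\right) 2\right) = 0 + o \left(-6\right) = 0 - 6 o = - 6 o$)
$\frac{1}{r{\left(-104,256 \right)} - 88584} = \frac{1}{\left(-6\right) 256 - 88584} = \frac{1}{-1536 - 88584} = \frac{1}{-90120} = - \frac{1}{90120}$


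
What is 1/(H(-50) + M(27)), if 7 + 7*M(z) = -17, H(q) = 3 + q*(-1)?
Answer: 7/347 ≈ 0.020173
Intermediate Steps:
H(q) = 3 - q
M(z) = -24/7 (M(z) = -1 + (1/7)*(-17) = -1 - 17/7 = -24/7)
1/(H(-50) + M(27)) = 1/((3 - 1*(-50)) - 24/7) = 1/((3 + 50) - 24/7) = 1/(53 - 24/7) = 1/(347/7) = 7/347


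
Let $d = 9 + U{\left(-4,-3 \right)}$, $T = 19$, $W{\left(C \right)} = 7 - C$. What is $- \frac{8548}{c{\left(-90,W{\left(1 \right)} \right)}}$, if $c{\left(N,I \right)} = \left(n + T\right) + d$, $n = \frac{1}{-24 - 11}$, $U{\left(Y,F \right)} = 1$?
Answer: $- \frac{149590}{507} \approx -295.05$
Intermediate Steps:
$d = 10$ ($d = 9 + 1 = 10$)
$n = - \frac{1}{35}$ ($n = \frac{1}{-35} = - \frac{1}{35} \approx -0.028571$)
$c{\left(N,I \right)} = \frac{1014}{35}$ ($c{\left(N,I \right)} = \left(- \frac{1}{35} + 19\right) + 10 = \frac{664}{35} + 10 = \frac{1014}{35}$)
$- \frac{8548}{c{\left(-90,W{\left(1 \right)} \right)}} = - \frac{8548}{\frac{1014}{35}} = \left(-8548\right) \frac{35}{1014} = - \frac{149590}{507}$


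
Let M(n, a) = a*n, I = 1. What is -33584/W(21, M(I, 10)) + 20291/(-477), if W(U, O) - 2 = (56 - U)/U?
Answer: -48281905/5247 ≈ -9201.8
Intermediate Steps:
W(U, O) = 2 + (56 - U)/U
-33584/W(21, M(I, 10)) + 20291/(-477) = -33584*21/(56 + 21) + 20291/(-477) = -33584/((1/21)*77) + 20291*(-1/477) = -33584/11/3 - 20291/477 = -33584*3/11 - 20291/477 = -100752/11 - 20291/477 = -48281905/5247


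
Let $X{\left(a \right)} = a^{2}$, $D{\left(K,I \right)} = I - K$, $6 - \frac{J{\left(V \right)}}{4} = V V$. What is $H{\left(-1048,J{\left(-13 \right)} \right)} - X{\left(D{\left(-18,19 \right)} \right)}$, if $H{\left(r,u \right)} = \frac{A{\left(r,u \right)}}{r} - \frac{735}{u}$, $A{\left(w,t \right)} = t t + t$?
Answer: $- \frac{151425581}{85412} \approx -1772.9$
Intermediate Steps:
$J{\left(V \right)} = 24 - 4 V^{2}$ ($J{\left(V \right)} = 24 - 4 V V = 24 - 4 V^{2}$)
$A{\left(w,t \right)} = t + t^{2}$ ($A{\left(w,t \right)} = t^{2} + t = t + t^{2}$)
$H{\left(r,u \right)} = - \frac{735}{u} + \frac{u \left(1 + u\right)}{r}$ ($H{\left(r,u \right)} = \frac{u \left(1 + u\right)}{r} - \frac{735}{u} = - \frac{735}{u} + \frac{u \left(1 + u\right)}{r}$)
$H{\left(-1048,J{\left(-13 \right)} \right)} - X{\left(D{\left(-18,19 \right)} \right)} = \left(- \frac{735}{24 - 4 \left(-13\right)^{2}} + \frac{24 - 4 \left(-13\right)^{2}}{-1048} + \frac{\left(24 - 4 \left(-13\right)^{2}\right)^{2}}{-1048}\right) - \left(19 - -18\right)^{2} = \left(- \frac{735}{24 - 676} + \left(24 - 676\right) \left(- \frac{1}{1048}\right) - \frac{\left(24 - 676\right)^{2}}{1048}\right) - \left(19 + 18\right)^{2} = \left(- \frac{735}{24 - 676} + \left(24 - 676\right) \left(- \frac{1}{1048}\right) - \frac{\left(24 - 676\right)^{2}}{1048}\right) - 37^{2} = \left(- \frac{735}{-652} - - \frac{163}{262} - \frac{\left(-652\right)^{2}}{1048}\right) - 1369 = \left(\left(-735\right) \left(- \frac{1}{652}\right) + \frac{163}{262} - \frac{53138}{131}\right) - 1369 = \left(\frac{735}{652} + \frac{163}{262} - \frac{53138}{131}\right) - 1369 = - \frac{34496553}{85412} - 1369 = - \frac{151425581}{85412}$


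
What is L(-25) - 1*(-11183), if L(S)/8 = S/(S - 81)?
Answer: 592799/53 ≈ 11185.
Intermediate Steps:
L(S) = 8*S/(-81 + S) (L(S) = 8*(S/(S - 81)) = 8*(S/(-81 + S)) = 8*S/(-81 + S))
L(-25) - 1*(-11183) = 8*(-25)/(-81 - 25) - 1*(-11183) = 8*(-25)/(-106) + 11183 = 8*(-25)*(-1/106) + 11183 = 100/53 + 11183 = 592799/53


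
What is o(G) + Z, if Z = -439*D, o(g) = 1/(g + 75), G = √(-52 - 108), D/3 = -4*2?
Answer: 12190167/1157 - 4*I*√10/5785 ≈ 10536.0 - 0.0021865*I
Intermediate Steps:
D = -24 (D = 3*(-4*2) = 3*(-8) = -24)
G = 4*I*√10 (G = √(-160) = 4*I*√10 ≈ 12.649*I)
o(g) = 1/(75 + g)
Z = 10536 (Z = -439*(-24) = 10536)
o(G) + Z = 1/(75 + 4*I*√10) + 10536 = 10536 + 1/(75 + 4*I*√10)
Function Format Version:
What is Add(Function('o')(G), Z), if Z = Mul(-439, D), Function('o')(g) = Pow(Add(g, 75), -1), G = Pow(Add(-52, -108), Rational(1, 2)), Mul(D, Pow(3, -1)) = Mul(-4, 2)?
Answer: Add(Rational(12190167, 1157), Mul(Rational(-4, 5785), I, Pow(10, Rational(1, 2)))) ≈ Add(10536., Mul(-0.0021865, I))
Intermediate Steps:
D = -24 (D = Mul(3, Mul(-4, 2)) = Mul(3, -8) = -24)
G = Mul(4, I, Pow(10, Rational(1, 2))) (G = Pow(-160, Rational(1, 2)) = Mul(4, I, Pow(10, Rational(1, 2))) ≈ Mul(12.649, I))
Function('o')(g) = Pow(Add(75, g), -1)
Z = 10536 (Z = Mul(-439, -24) = 10536)
Add(Function('o')(G), Z) = Add(Pow(Add(75, Mul(4, I, Pow(10, Rational(1, 2)))), -1), 10536) = Add(10536, Pow(Add(75, Mul(4, I, Pow(10, Rational(1, 2)))), -1))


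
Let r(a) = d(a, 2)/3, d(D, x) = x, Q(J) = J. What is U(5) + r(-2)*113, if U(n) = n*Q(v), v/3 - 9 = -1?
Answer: 586/3 ≈ 195.33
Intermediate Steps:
v = 24 (v = 27 + 3*(-1) = 27 - 3 = 24)
r(a) = ⅔ (r(a) = 2/3 = 2*(⅓) = ⅔)
U(n) = 24*n (U(n) = n*24 = 24*n)
U(5) + r(-2)*113 = 24*5 + (⅔)*113 = 120 + 226/3 = 586/3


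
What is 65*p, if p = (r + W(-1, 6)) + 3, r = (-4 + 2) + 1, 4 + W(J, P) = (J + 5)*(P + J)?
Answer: 1170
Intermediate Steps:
W(J, P) = -4 + (5 + J)*(J + P) (W(J, P) = -4 + (J + 5)*(P + J) = -4 + (5 + J)*(J + P))
r = -1 (r = -2 + 1 = -1)
p = 18 (p = (-1 + (-4 + (-1)**2 + 5*(-1) + 5*6 - 1*6)) + 3 = (-1 + (-4 + 1 - 5 + 30 - 6)) + 3 = (-1 + 16) + 3 = 15 + 3 = 18)
65*p = 65*18 = 1170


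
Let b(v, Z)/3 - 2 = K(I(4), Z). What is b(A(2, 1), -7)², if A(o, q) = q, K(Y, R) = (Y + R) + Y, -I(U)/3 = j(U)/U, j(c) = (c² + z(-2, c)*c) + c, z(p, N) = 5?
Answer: 38025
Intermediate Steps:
j(c) = c² + 6*c (j(c) = (c² + 5*c) + c = c² + 6*c)
I(U) = -18 - 3*U (I(U) = -3*U*(6 + U)/U = -3*(6 + U) = -18 - 3*U)
K(Y, R) = R + 2*Y (K(Y, R) = (R + Y) + Y = R + 2*Y)
b(v, Z) = -174 + 3*Z (b(v, Z) = 6 + 3*(Z + 2*(-18 - 3*4)) = 6 + 3*(Z + 2*(-18 - 12)) = 6 + 3*(Z + 2*(-30)) = 6 + 3*(Z - 60) = 6 + 3*(-60 + Z) = 6 + (-180 + 3*Z) = -174 + 3*Z)
b(A(2, 1), -7)² = (-174 + 3*(-7))² = (-174 - 21)² = (-195)² = 38025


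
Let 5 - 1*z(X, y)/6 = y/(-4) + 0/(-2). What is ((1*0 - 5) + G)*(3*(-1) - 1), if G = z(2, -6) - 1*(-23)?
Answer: -156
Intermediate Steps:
z(X, y) = 30 + 3*y/2 (z(X, y) = 30 - 6*(y/(-4) + 0/(-2)) = 30 - 6*(y*(-¼) + 0*(-½)) = 30 - 6*(-y/4 + 0) = 30 - (-3)*y/2 = 30 + 3*y/2)
G = 44 (G = (30 + (3/2)*(-6)) - 1*(-23) = (30 - 9) + 23 = 21 + 23 = 44)
((1*0 - 5) + G)*(3*(-1) - 1) = ((1*0 - 5) + 44)*(3*(-1) - 1) = ((0 - 5) + 44)*(-3 - 1) = (-5 + 44)*(-4) = 39*(-4) = -156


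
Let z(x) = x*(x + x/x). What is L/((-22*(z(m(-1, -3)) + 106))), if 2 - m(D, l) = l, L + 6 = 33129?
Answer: -33123/2992 ≈ -11.071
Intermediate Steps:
L = 33123 (L = -6 + 33129 = 33123)
m(D, l) = 2 - l
z(x) = x*(1 + x) (z(x) = x*(x + 1) = x*(1 + x))
L/((-22*(z(m(-1, -3)) + 106))) = 33123/((-22*((2 - 1*(-3))*(1 + (2 - 1*(-3))) + 106))) = 33123/((-22*((2 + 3)*(1 + (2 + 3)) + 106))) = 33123/((-22*(5*(1 + 5) + 106))) = 33123/((-22*(5*6 + 106))) = 33123/((-22*(30 + 106))) = 33123/((-22*136)) = 33123/(-2992) = 33123*(-1/2992) = -33123/2992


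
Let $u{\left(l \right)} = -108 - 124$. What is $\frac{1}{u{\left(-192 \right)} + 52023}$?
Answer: $\frac{1}{51791} \approx 1.9308 \cdot 10^{-5}$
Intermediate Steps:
$u{\left(l \right)} = -232$ ($u{\left(l \right)} = -108 - 124 = -232$)
$\frac{1}{u{\left(-192 \right)} + 52023} = \frac{1}{-232 + 52023} = \frac{1}{51791}$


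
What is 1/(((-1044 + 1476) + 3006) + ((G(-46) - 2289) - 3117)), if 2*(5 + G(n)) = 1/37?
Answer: -74/146001 ≈ -0.00050685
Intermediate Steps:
G(n) = -369/74 (G(n) = -5 + (½)/37 = -5 + (½)*(1/37) = -5 + 1/74 = -369/74)
1/(((-1044 + 1476) + 3006) + ((G(-46) - 2289) - 3117)) = 1/(((-1044 + 1476) + 3006) + ((-369/74 - 2289) - 3117)) = 1/((432 + 3006) + (-169755/74 - 3117)) = 1/(3438 - 400413/74) = 1/(-146001/74) = -74/146001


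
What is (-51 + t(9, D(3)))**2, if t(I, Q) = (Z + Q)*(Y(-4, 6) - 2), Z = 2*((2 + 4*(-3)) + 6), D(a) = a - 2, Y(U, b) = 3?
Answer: 3364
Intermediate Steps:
D(a) = -2 + a
Z = -8 (Z = 2*((2 - 12) + 6) = 2*(-10 + 6) = 2*(-4) = -8)
t(I, Q) = -8 + Q (t(I, Q) = (-8 + Q)*(3 - 2) = (-8 + Q)*1 = -8 + Q)
(-51 + t(9, D(3)))**2 = (-51 + (-8 + (-2 + 3)))**2 = (-51 + (-8 + 1))**2 = (-51 - 7)**2 = (-58)**2 = 3364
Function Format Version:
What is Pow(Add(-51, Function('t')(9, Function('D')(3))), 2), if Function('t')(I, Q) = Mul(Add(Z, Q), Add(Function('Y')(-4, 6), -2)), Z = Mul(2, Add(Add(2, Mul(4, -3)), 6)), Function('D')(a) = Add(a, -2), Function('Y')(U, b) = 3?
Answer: 3364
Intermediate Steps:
Function('D')(a) = Add(-2, a)
Z = -8 (Z = Mul(2, Add(Add(2, -12), 6)) = Mul(2, Add(-10, 6)) = Mul(2, -4) = -8)
Function('t')(I, Q) = Add(-8, Q) (Function('t')(I, Q) = Mul(Add(-8, Q), Add(3, -2)) = Mul(Add(-8, Q), 1) = Add(-8, Q))
Pow(Add(-51, Function('t')(9, Function('D')(3))), 2) = Pow(Add(-51, Add(-8, Add(-2, 3))), 2) = Pow(Add(-51, Add(-8, 1)), 2) = Pow(Add(-51, -7), 2) = Pow(-58, 2) = 3364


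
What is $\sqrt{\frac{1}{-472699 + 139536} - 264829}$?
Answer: $\frac{8 i \sqrt{459302801939951}}{333163} \approx 514.62 i$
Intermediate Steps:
$\sqrt{\frac{1}{-472699 + 139536} - 264829} = \sqrt{\frac{1}{-333163} - 264829} = \sqrt{- \frac{1}{333163} - 264829} = \sqrt{- \frac{88231224128}{333163}} = \frac{8 i \sqrt{459302801939951}}{333163}$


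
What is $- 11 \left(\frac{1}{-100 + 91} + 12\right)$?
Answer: $- \frac{1177}{9} \approx -130.78$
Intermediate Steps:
$- 11 \left(\frac{1}{-100 + 91} + 12\right) = - 11 \left(\frac{1}{-9} + 12\right) = - 11 \left(- \frac{1}{9} + 12\right) = \left(-11\right) \frac{107}{9} = - \frac{1177}{9}$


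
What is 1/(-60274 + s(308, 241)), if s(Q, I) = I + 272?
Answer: -1/59761 ≈ -1.6733e-5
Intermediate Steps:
s(Q, I) = 272 + I
1/(-60274 + s(308, 241)) = 1/(-60274 + (272 + 241)) = 1/(-60274 + 513) = 1/(-59761) = -1/59761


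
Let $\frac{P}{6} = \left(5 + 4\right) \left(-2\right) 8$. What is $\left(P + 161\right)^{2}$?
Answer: $494209$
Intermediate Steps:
$P = -864$ ($P = 6 \left(5 + 4\right) \left(-2\right) 8 = 6 \cdot 9 \left(-2\right) 8 = 6 \left(\left(-18\right) 8\right) = 6 \left(-144\right) = -864$)
$\left(P + 161\right)^{2} = \left(-864 + 161\right)^{2} = \left(-703\right)^{2} = 494209$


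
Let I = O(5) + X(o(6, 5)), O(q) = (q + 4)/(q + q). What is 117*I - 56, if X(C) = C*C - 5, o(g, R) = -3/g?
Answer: -10129/20 ≈ -506.45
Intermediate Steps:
O(q) = (4 + q)/(2*q) (O(q) = (4 + q)/((2*q)) = (4 + q)*(1/(2*q)) = (4 + q)/(2*q))
X(C) = -5 + C² (X(C) = C² - 5 = -5 + C²)
I = -77/20 (I = (½)*(4 + 5)/5 + (-5 + (-3/6)²) = (½)*(⅕)*9 + (-5 + (-3*⅙)²) = 9/10 + (-5 + (-½)²) = 9/10 + (-5 + ¼) = 9/10 - 19/4 = -77/20 ≈ -3.8500)
117*I - 56 = 117*(-77/20) - 56 = -9009/20 - 56 = -10129/20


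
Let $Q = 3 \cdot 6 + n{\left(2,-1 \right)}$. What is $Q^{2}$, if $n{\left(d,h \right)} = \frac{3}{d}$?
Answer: $\frac{1521}{4} \approx 380.25$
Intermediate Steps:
$Q = \frac{39}{2}$ ($Q = 3 \cdot 6 + \frac{3}{2} = 18 + 3 \cdot \frac{1}{2} = 18 + \frac{3}{2} = \frac{39}{2} \approx 19.5$)
$Q^{2} = \left(\frac{39}{2}\right)^{2} = \frac{1521}{4}$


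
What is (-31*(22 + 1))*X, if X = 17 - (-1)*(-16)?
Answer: -713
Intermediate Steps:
X = 1 (X = 17 - 1*16 = 17 - 16 = 1)
(-31*(22 + 1))*X = -31*(22 + 1)*1 = -31*23*1 = -713*1 = -713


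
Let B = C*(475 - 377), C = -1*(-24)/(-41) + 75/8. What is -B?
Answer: -141267/164 ≈ -861.38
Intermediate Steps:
C = 2883/328 (C = 24*(-1/41) + 75*(1/8) = -24/41 + 75/8 = 2883/328 ≈ 8.7896)
B = 141267/164 (B = 2883*(475 - 377)/328 = (2883/328)*98 = 141267/164 ≈ 861.38)
-B = -1*141267/164 = -141267/164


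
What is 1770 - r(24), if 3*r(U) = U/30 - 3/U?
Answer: 70791/40 ≈ 1769.8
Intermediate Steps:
r(U) = -1/U + U/90 (r(U) = (U/30 - 3/U)/3 = (-3/U + U/30)/3 = -1/U + U/90)
1770 - r(24) = 1770 - (-1/24 + (1/90)*24) = 1770 - (-1*1/24 + 4/15) = 1770 - (-1/24 + 4/15) = 1770 - 1*9/40 = 1770 - 9/40 = 70791/40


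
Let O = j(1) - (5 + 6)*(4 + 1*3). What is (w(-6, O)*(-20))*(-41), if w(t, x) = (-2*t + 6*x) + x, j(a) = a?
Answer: -426400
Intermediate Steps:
O = -76 (O = 1 - (5 + 6)*(4 + 1*3) = 1 - 11*(4 + 3) = 1 - 11*7 = 1 - 1*77 = 1 - 77 = -76)
w(t, x) = -2*t + 7*x
(w(-6, O)*(-20))*(-41) = ((-2*(-6) + 7*(-76))*(-20))*(-41) = ((12 - 532)*(-20))*(-41) = -520*(-20)*(-41) = 10400*(-41) = -426400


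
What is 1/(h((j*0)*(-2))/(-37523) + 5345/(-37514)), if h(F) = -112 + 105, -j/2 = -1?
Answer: -1407637822/200297837 ≈ -7.0277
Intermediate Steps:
j = 2 (j = -2*(-1) = 2)
h(F) = -7
1/(h((j*0)*(-2))/(-37523) + 5345/(-37514)) = 1/(-7/(-37523) + 5345/(-37514)) = 1/(-7*(-1/37523) + 5345*(-1/37514)) = 1/(7/37523 - 5345/37514) = 1/(-200297837/1407637822) = -1407637822/200297837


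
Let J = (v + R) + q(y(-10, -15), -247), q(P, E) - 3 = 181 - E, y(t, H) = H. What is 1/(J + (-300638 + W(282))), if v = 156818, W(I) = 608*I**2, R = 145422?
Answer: 1/48352625 ≈ 2.0681e-8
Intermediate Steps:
q(P, E) = 184 - E (q(P, E) = 3 + (181 - E) = 184 - E)
J = 302671 (J = (156818 + 145422) + (184 - 1*(-247)) = 302240 + (184 + 247) = 302240 + 431 = 302671)
1/(J + (-300638 + W(282))) = 1/(302671 + (-300638 + 608*282**2)) = 1/(302671 + (-300638 + 608*79524)) = 1/(302671 + (-300638 + 48350592)) = 1/(302671 + 48049954) = 1/48352625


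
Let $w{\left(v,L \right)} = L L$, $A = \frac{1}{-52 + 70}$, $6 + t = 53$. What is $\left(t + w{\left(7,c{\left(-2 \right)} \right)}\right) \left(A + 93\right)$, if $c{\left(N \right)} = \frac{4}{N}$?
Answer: $\frac{28475}{6} \approx 4745.8$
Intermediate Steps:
$t = 47$ ($t = -6 + 53 = 47$)
$A = \frac{1}{18} \approx 0.055556$
$w{\left(v,L \right)} = L^{2}$
$\left(t + w{\left(7,c{\left(-2 \right)} \right)}\right) \left(A + 93\right) = \left(47 + \left(\frac{4}{-2}\right)^{2}\right) \left(\frac{1}{18} + 93\right) = \left(47 + \left(4 \left(- \frac{1}{2}\right)\right)^{2}\right) \frac{1675}{18} = \left(47 + \left(-2\right)^{2}\right) \frac{1675}{18} = \left(47 + 4\right) \frac{1675}{18} = 51 \cdot \frac{1675}{18} = \frac{28475}{6}$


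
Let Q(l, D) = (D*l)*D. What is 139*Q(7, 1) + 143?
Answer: 1116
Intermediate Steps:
Q(l, D) = l*D²
139*Q(7, 1) + 143 = 139*(7*1²) + 143 = 139*(7*1) + 143 = 139*7 + 143 = 973 + 143 = 1116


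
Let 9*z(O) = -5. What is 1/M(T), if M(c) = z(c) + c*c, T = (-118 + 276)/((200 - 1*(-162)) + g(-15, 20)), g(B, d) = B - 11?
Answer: -28224/9439 ≈ -2.9901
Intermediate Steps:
z(O) = -5/9 (z(O) = (⅑)*(-5) = -5/9)
g(B, d) = -11 + B
T = 79/168 (T = (-118 + 276)/((200 - 1*(-162)) + (-11 - 15)) = 158/((200 + 162) - 26) = 158/(362 - 26) = 158/336 = 158*(1/336) = 79/168 ≈ 0.47024)
M(c) = -5/9 + c² (M(c) = -5/9 + c*c = -5/9 + c²)
1/M(T) = 1/(-5/9 + (79/168)²) = 1/(-5/9 + 6241/28224) = 1/(-9439/28224) = -28224/9439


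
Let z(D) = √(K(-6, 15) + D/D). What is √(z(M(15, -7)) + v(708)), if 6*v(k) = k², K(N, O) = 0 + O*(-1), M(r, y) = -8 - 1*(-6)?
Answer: √(83544 + I*√14) ≈ 289.04 + 0.006*I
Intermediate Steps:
M(r, y) = -2 (M(r, y) = -8 + 6 = -2)
K(N, O) = -O (K(N, O) = 0 - O = -O)
v(k) = k²/6
z(D) = I*√14 (z(D) = √(-1*15 + D/D) = √(-15 + 1) = √(-14) = I*√14)
√(z(M(15, -7)) + v(708)) = √(I*√14 + (⅙)*708²) = √(I*√14 + (⅙)*501264) = √(I*√14 + 83544) = √(83544 + I*√14)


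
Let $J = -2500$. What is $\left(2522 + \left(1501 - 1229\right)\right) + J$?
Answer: $294$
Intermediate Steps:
$\left(2522 + \left(1501 - 1229\right)\right) + J = \left(2522 + \left(1501 - 1229\right)\right) - 2500 = \left(2522 + 272\right) - 2500 = 2794 - 2500 = 294$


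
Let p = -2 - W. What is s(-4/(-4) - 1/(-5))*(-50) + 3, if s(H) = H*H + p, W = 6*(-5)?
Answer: -1469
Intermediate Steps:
W = -30
p = 28 (p = -2 - 1*(-30) = -2 + 30 = 28)
s(H) = 28 + H² (s(H) = H*H + 28 = H² + 28 = 28 + H²)
s(-4/(-4) - 1/(-5))*(-50) + 3 = (28 + (-4/(-4) - 1/(-5))²)*(-50) + 3 = (28 + (-4*(-¼) - 1*(-⅕))²)*(-50) + 3 = (28 + (1 + ⅕)²)*(-50) + 3 = (28 + (6/5)²)*(-50) + 3 = (28 + 36/25)*(-50) + 3 = (736/25)*(-50) + 3 = -1472 + 3 = -1469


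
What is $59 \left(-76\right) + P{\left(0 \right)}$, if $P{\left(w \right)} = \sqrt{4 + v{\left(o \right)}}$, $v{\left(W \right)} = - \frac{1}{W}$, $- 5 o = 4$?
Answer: $-4484 + \frac{\sqrt{21}}{2} \approx -4481.7$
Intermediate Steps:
$o = - \frac{4}{5}$ ($o = \left(- \frac{1}{5}\right) 4 = - \frac{4}{5} \approx -0.8$)
$P{\left(w \right)} = \frac{\sqrt{21}}{2}$ ($P{\left(w \right)} = \sqrt{4 - \frac{1}{- \frac{4}{5}}} = \sqrt{4 - - \frac{5}{4}} = \sqrt{4 + \frac{5}{4}} = \sqrt{\frac{21}{4}} = \frac{\sqrt{21}}{2}$)
$59 \left(-76\right) + P{\left(0 \right)} = 59 \left(-76\right) + \frac{\sqrt{21}}{2} = -4484 + \frac{\sqrt{21}}{2}$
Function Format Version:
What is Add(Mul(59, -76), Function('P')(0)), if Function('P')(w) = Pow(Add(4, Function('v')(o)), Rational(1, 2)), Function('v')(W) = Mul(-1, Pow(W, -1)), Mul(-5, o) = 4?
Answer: Add(-4484, Mul(Rational(1, 2), Pow(21, Rational(1, 2)))) ≈ -4481.7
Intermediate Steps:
o = Rational(-4, 5) (o = Mul(Rational(-1, 5), 4) = Rational(-4, 5) ≈ -0.80000)
Function('P')(w) = Mul(Rational(1, 2), Pow(21, Rational(1, 2))) (Function('P')(w) = Pow(Add(4, Mul(-1, Pow(Rational(-4, 5), -1))), Rational(1, 2)) = Pow(Add(4, Mul(-1, Rational(-5, 4))), Rational(1, 2)) = Pow(Add(4, Rational(5, 4)), Rational(1, 2)) = Pow(Rational(21, 4), Rational(1, 2)) = Mul(Rational(1, 2), Pow(21, Rational(1, 2))))
Add(Mul(59, -76), Function('P')(0)) = Add(Mul(59, -76), Mul(Rational(1, 2), Pow(21, Rational(1, 2)))) = Add(-4484, Mul(Rational(1, 2), Pow(21, Rational(1, 2))))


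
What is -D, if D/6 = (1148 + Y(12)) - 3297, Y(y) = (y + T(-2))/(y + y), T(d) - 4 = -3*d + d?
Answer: 12889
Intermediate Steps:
T(d) = 4 - 2*d (T(d) = 4 + (-3*d + d) = 4 - 2*d)
Y(y) = (8 + y)/(2*y) (Y(y) = (y + (4 - 2*(-2)))/(y + y) = (y + (4 + 4))/((2*y)) = (y + 8)*(1/(2*y)) = (8 + y)*(1/(2*y)) = (8 + y)/(2*y))
D = -12889 (D = 6*((1148 + (½)*(8 + 12)/12) - 3297) = 6*((1148 + (½)*(1/12)*20) - 3297) = 6*((1148 + ⅚) - 3297) = 6*(6893/6 - 3297) = 6*(-12889/6) = -12889)
-D = -1*(-12889) = 12889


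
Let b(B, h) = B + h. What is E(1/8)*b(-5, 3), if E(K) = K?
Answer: -1/4 ≈ -0.25000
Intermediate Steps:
E(1/8)*b(-5, 3) = (-5 + 3)/8 = (1/8)*(-2) = -1/4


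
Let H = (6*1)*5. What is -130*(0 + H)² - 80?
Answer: -117080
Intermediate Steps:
H = 30 (H = 6*5 = 30)
-130*(0 + H)² - 80 = -130*(0 + 30)² - 80 = -130*30² - 80 = -130*900 - 80 = -117000 - 80 = -117080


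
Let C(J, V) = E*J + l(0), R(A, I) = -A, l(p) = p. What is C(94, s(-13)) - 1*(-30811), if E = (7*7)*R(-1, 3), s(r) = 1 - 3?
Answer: 35417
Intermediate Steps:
s(r) = -2
E = 49 (E = (7*7)*(-1*(-1)) = 49*1 = 49)
C(J, V) = 49*J (C(J, V) = 49*J + 0 = 49*J)
C(94, s(-13)) - 1*(-30811) = 49*94 - 1*(-30811) = 4606 + 30811 = 35417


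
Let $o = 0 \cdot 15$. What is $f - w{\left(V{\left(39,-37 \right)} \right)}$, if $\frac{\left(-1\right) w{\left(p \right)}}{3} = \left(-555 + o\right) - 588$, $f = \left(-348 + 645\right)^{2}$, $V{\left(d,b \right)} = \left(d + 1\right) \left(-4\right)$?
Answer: $84780$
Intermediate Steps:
$V{\left(d,b \right)} = -4 - 4 d$ ($V{\left(d,b \right)} = \left(1 + d\right) \left(-4\right) = -4 - 4 d$)
$o = 0$
$f = 88209$ ($f = 297^{2} = 88209$)
$w{\left(p \right)} = 3429$ ($w{\left(p \right)} = - 3 \left(\left(-555 + 0\right) - 588\right) = - 3 \left(-555 - 588\right) = \left(-3\right) \left(-1143\right) = 3429$)
$f - w{\left(V{\left(39,-37 \right)} \right)} = 88209 - 3429 = 84780$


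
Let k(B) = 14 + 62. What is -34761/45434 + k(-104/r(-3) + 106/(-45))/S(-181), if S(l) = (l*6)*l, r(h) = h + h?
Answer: -3414688871/4465389822 ≈ -0.76470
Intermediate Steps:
r(h) = 2*h
S(l) = 6*l² (S(l) = (6*l)*l = 6*l²)
k(B) = 76
-34761/45434 + k(-104/r(-3) + 106/(-45))/S(-181) = -34761/45434 + 76/((6*(-181)²)) = -34761*1/45434 + 76/((6*32761)) = -34761/45434 + 76/196566 = -34761/45434 + 76*(1/196566) = -34761/45434 + 38/98283 = -3414688871/4465389822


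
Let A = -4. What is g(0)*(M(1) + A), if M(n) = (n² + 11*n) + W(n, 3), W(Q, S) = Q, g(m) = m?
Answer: 0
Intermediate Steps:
M(n) = n² + 12*n (M(n) = (n² + 11*n) + n = n² + 12*n)
g(0)*(M(1) + A) = 0*(1*(12 + 1) - 4) = 0*(1*13 - 4) = 0*(13 - 4) = 0*9 = 0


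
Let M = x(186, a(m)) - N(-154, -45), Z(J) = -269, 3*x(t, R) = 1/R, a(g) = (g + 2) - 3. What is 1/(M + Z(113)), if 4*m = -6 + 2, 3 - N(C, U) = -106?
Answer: -6/2269 ≈ -0.0026443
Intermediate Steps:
N(C, U) = 109 (N(C, U) = 3 - 1*(-106) = 3 + 106 = 109)
m = -1 (m = (-6 + 2)/4 = (1/4)*(-4) = -1)
a(g) = -1 + g (a(g) = (2 + g) - 3 = -1 + g)
x(t, R) = 1/(3*R)
M = -655/6 (M = 1/(3*(-1 - 1)) - 1*109 = (1/3)/(-2) - 109 = (1/3)*(-1/2) - 109 = -1/6 - 109 = -655/6 ≈ -109.17)
1/(M + Z(113)) = 1/(-655/6 - 269) = 1/(-2269/6) = -6/2269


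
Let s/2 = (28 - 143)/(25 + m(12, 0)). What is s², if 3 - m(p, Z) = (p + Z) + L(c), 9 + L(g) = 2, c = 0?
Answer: 100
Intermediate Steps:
L(g) = -7 (L(g) = -9 + 2 = -7)
m(p, Z) = 10 - Z - p (m(p, Z) = 3 - ((p + Z) - 7) = 3 - ((Z + p) - 7) = 3 - (-7 + Z + p) = 3 + (7 - Z - p) = 10 - Z - p)
s = -10 (s = 2*((28 - 143)/(25 + (10 - 1*0 - 1*12))) = 2*(-115/(25 + (10 + 0 - 12))) = 2*(-115/(25 - 2)) = 2*(-115/23) = 2*(-115*1/23) = 2*(-5) = -10)
s² = (-10)² = 100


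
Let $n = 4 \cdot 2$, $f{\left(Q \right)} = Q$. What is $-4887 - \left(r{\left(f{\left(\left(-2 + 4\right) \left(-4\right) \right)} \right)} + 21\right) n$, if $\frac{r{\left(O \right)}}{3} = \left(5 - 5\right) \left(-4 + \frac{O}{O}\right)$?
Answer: $-5055$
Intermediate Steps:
$n = 8$
$r{\left(O \right)} = 0$ ($r{\left(O \right)} = 3 \left(5 - 5\right) \left(-4 + \frac{O}{O}\right) = 3 \cdot 0 \left(-4 + 1\right) = 3 \cdot 0 \left(-3\right) = 3 \cdot 0 = 0$)
$-4887 - \left(r{\left(f{\left(\left(-2 + 4\right) \left(-4\right) \right)} \right)} + 21\right) n = -4887 - \left(0 + 21\right) 8 = -4887 - 21 \cdot 8 = -4887 - 168 = -5055$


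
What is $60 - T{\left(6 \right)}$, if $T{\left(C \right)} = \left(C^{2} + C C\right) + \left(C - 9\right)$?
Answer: $-9$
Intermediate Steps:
$T{\left(C \right)} = -9 + C + 2 C^{2}$ ($T{\left(C \right)} = \left(C^{2} + C^{2}\right) + \left(-9 + C\right) = 2 C^{2} + \left(-9 + C\right) = -9 + C + 2 C^{2}$)
$60 - T{\left(6 \right)} = 60 - \left(-9 + 6 + 2 \cdot 6^{2}\right) = 60 - \left(-9 + 6 + 2 \cdot 36\right) = 60 - \left(-9 + 6 + 72\right) = 60 - 69 = -9$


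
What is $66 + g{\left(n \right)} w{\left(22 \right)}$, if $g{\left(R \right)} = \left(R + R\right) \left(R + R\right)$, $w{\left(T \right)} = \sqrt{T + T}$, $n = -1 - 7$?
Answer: $66 + 512 \sqrt{11} \approx 1764.1$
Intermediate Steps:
$n = -8$ ($n = -1 - 7 = -8$)
$w{\left(T \right)} = \sqrt{2} \sqrt{T}$ ($w{\left(T \right)} = \sqrt{2 T} = \sqrt{2} \sqrt{T}$)
$g{\left(R \right)} = 4 R^{2}$ ($g{\left(R \right)} = 2 R 2 R = 4 R^{2}$)
$66 + g{\left(n \right)} w{\left(22 \right)} = 66 + 4 \left(-8\right)^{2} \sqrt{2} \sqrt{22} = 66 + 4 \cdot 64 \cdot 2 \sqrt{11} = 66 + 256 \cdot 2 \sqrt{11} = 66 + 512 \sqrt{11}$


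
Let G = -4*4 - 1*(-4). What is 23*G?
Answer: -276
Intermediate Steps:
G = -12 (G = -16 + 4 = -12)
23*G = 23*(-12) = -276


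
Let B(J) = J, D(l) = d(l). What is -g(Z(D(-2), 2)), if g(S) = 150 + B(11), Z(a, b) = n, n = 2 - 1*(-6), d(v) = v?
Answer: -161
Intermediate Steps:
D(l) = l
n = 8 (n = 2 + 6 = 8)
Z(a, b) = 8
g(S) = 161 (g(S) = 150 + 11 = 161)
-g(Z(D(-2), 2)) = -1*161 = -161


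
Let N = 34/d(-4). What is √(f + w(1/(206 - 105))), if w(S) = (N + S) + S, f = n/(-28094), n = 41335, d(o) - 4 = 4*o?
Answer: 2*I*√19405607278530/4256241 ≈ 2.07*I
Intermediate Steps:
d(o) = 4 + 4*o
f = -41335/28094 (f = 41335/(-28094) = 41335*(-1/28094) = -41335/28094 ≈ -1.4713)
N = -17/6 (N = 34/(4 + 4*(-4)) = 34/(4 - 16) = 34/(-12) = 34*(-1/12) = -17/6 ≈ -2.8333)
w(S) = -17/6 + 2*S (w(S) = (-17/6 + S) + S = -17/6 + 2*S)
√(f + w(1/(206 - 105))) = √(-41335/28094 + (-17/6 + 2/(206 - 105))) = √(-41335/28094 + (-17/6 + 2/101)) = √(-41335/28094 - 1705/606) = √(-18237320/4256241) = 2*I*√19405607278530/4256241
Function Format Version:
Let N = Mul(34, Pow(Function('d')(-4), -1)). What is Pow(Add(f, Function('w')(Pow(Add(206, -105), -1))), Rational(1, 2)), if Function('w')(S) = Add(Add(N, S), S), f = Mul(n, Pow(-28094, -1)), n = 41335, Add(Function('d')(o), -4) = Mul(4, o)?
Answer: Mul(Rational(2, 4256241), I, Pow(19405607278530, Rational(1, 2))) ≈ Mul(2.0700, I)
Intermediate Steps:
Function('d')(o) = Add(4, Mul(4, o))
f = Rational(-41335, 28094) (f = Mul(41335, Pow(-28094, -1)) = Mul(41335, Rational(-1, 28094)) = Rational(-41335, 28094) ≈ -1.4713)
N = Rational(-17, 6) (N = Mul(34, Pow(Add(4, Mul(4, -4)), -1)) = Mul(34, Pow(Add(4, -16), -1)) = Mul(34, Pow(-12, -1)) = Mul(34, Rational(-1, 12)) = Rational(-17, 6) ≈ -2.8333)
Function('w')(S) = Add(Rational(-17, 6), Mul(2, S)) (Function('w')(S) = Add(Add(Rational(-17, 6), S), S) = Add(Rational(-17, 6), Mul(2, S)))
Pow(Add(f, Function('w')(Pow(Add(206, -105), -1))), Rational(1, 2)) = Pow(Add(Rational(-41335, 28094), Add(Rational(-17, 6), Mul(2, Pow(Add(206, -105), -1)))), Rational(1, 2)) = Pow(Add(Rational(-41335, 28094), Add(Rational(-17, 6), Mul(2, Pow(101, -1)))), Rational(1, 2)) = Pow(Add(Rational(-41335, 28094), Add(Rational(-17, 6), Mul(2, Rational(1, 101)))), Rational(1, 2)) = Pow(Add(Rational(-41335, 28094), Add(Rational(-17, 6), Rational(2, 101))), Rational(1, 2)) = Pow(Add(Rational(-41335, 28094), Rational(-1705, 606)), Rational(1, 2)) = Pow(Rational(-18237320, 4256241), Rational(1, 2)) = Mul(Rational(2, 4256241), I, Pow(19405607278530, Rational(1, 2)))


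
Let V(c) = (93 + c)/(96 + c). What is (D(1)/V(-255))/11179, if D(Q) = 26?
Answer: 689/301833 ≈ 0.0022827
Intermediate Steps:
V(c) = (93 + c)/(96 + c)
(D(1)/V(-255))/11179 = (26/(((93 - 255)/(96 - 255))))/11179 = (26/((-162/(-159))))*(1/11179) = (26/((-1/159*(-162))))*(1/11179) = (26/(54/53))*(1/11179) = (26*(53/54))*(1/11179) = (689/27)*(1/11179) = 689/301833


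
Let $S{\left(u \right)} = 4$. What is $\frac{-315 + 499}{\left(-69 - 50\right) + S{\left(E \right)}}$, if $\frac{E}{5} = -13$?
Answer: $- \frac{8}{5} \approx -1.6$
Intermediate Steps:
$E = -65$ ($E = 5 \left(-13\right) = -65$)
$\frac{-315 + 499}{\left(-69 - 50\right) + S{\left(E \right)}} = \frac{-315 + 499}{\left(-69 - 50\right) + 4} = \frac{184}{-119 + 4} = \frac{184}{-115} = 184 \left(- \frac{1}{115}\right) = - \frac{8}{5}$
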